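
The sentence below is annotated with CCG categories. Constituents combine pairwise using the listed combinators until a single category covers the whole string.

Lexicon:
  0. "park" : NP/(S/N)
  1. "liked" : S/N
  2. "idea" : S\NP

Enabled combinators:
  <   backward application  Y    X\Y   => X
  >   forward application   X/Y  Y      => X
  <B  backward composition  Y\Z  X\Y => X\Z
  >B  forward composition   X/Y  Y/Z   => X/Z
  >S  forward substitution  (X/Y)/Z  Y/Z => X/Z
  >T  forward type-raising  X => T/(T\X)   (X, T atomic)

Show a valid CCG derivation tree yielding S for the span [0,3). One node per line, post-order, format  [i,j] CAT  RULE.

[0,1] NP/(S/N)  lex  "park"
[1,2] S/N  lex  "liked"
[0,2] NP  >  k=1
[2,3] S\NP  lex  "idea"
[0,3] S  <  k=2

[0,3] S   <
  [0,2] NP   >
    [0,1] "park" : NP/(S/N)
    [1,2] "liked" : S/N
  [2,3] "idea" : S\NP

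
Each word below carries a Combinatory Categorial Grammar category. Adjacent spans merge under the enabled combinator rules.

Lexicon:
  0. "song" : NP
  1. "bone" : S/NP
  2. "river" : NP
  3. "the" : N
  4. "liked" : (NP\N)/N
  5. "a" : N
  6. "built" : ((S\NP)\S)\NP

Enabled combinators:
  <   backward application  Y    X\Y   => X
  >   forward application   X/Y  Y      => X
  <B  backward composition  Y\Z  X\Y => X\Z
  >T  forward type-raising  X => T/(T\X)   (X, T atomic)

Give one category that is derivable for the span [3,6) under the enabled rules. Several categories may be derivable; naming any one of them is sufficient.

[0,7] S   <
  [0,1] "song" : NP
  [1,7] S\NP   <
    [1,3] S   >
      [1,2] "bone" : S/NP
      [2,3] "river" : NP
    [3,7] (S\NP)\S   <
      [3,6] NP   >
        [3,4] NP/(NP\N)   >T
          [3,4] "the" : N
        [4,6] NP\N   >
          [4,5] "liked" : (NP\N)/N
          [5,6] "a" : N
      [6,7] "built" : ((S\NP)\S)\NP

NP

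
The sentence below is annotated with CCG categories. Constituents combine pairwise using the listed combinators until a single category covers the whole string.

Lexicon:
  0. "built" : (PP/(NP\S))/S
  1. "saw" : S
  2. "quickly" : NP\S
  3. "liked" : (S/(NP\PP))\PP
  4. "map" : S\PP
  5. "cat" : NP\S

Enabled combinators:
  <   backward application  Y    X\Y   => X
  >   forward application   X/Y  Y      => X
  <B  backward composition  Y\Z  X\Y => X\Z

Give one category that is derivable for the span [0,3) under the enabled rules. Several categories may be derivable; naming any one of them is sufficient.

[0,6] S   >
  [0,4] S/(NP\PP)   <
    [0,3] PP   >
      [0,2] PP/(NP\S)   >
        [0,1] "built" : (PP/(NP\S))/S
        [1,2] "saw" : S
      [2,3] "quickly" : NP\S
    [3,4] "liked" : (S/(NP\PP))\PP
  [4,6] NP\PP   <B
    [4,5] "map" : S\PP
    [5,6] "cat" : NP\S

PP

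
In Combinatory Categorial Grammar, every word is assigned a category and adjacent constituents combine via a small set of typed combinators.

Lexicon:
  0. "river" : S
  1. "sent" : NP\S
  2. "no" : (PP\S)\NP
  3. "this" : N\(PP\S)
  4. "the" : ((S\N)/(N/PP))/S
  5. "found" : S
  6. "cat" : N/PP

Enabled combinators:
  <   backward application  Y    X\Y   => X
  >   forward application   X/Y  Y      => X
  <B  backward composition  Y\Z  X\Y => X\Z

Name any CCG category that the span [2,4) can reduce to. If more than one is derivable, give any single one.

[0,7] S   <
  [0,4] N   <
    [0,2] NP   <
      [0,1] "river" : S
      [1,2] "sent" : NP\S
    [2,4] N\NP   <B
      [2,3] "no" : (PP\S)\NP
      [3,4] "this" : N\(PP\S)
  [4,7] S\N   >
    [4,6] (S\N)/(N/PP)   >
      [4,5] "the" : ((S\N)/(N/PP))/S
      [5,6] "found" : S
    [6,7] "cat" : N/PP

N\NP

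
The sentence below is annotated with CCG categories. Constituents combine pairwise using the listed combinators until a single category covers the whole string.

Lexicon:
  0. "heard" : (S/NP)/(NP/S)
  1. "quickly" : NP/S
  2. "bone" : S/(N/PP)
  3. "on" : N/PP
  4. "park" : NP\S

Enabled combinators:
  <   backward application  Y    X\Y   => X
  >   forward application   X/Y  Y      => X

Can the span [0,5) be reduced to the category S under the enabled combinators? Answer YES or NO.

[0,5] S   >
  [0,2] S/NP   >
    [0,1] "heard" : (S/NP)/(NP/S)
    [1,2] "quickly" : NP/S
  [2,5] NP   <
    [2,4] S   >
      [2,3] "bone" : S/(N/PP)
      [3,4] "on" : N/PP
    [4,5] "park" : NP\S

YES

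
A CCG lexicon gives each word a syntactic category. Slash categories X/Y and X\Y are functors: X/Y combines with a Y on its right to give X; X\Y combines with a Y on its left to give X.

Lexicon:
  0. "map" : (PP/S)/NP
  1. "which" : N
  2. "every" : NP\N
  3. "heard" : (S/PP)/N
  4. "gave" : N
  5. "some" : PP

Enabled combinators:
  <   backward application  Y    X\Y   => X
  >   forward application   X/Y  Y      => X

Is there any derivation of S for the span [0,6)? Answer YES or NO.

(PP/S)/NP N NP\N (S/PP)/N N PP
CKY chart[0,6] = {PP}; S ∉ chart

NO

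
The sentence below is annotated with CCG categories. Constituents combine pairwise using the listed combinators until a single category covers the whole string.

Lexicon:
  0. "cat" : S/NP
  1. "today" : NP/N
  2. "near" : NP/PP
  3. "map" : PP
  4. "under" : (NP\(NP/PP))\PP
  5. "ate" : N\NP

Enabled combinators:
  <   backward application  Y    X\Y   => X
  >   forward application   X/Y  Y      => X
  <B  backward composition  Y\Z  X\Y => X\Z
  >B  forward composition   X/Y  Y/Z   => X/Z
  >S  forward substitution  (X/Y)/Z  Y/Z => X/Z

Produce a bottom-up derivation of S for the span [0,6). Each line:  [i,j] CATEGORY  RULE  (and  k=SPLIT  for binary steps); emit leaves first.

[0,1] S/NP  lex  "cat"
[1,2] NP/N  lex  "today"
[2,3] NP/PP  lex  "near"
[3,4] PP  lex  "map"
[4,5] (NP\(NP/PP))\PP  lex  "under"
[3,5] NP\(NP/PP)  <  k=4
[2,5] NP  <  k=3
[5,6] N\NP  lex  "ate"
[2,6] N  <  k=5
[1,6] NP  >  k=2
[0,6] S  >  k=1

[0,6] S   >
  [0,1] "cat" : S/NP
  [1,6] NP   >
    [1,2] "today" : NP/N
    [2,6] N   <
      [2,5] NP   <
        [2,3] "near" : NP/PP
        [3,5] NP\(NP/PP)   <
          [3,4] "map" : PP
          [4,5] "under" : (NP\(NP/PP))\PP
      [5,6] "ate" : N\NP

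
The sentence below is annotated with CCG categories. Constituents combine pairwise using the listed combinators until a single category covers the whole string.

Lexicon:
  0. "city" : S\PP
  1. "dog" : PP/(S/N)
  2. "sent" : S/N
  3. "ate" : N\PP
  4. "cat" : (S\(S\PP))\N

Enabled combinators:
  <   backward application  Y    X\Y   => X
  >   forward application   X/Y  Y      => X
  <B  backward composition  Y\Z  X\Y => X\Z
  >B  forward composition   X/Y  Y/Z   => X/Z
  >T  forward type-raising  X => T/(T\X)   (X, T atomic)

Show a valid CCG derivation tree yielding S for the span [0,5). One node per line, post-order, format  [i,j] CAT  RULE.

[0,1] S\PP  lex  "city"
[1,2] PP/(S/N)  lex  "dog"
[2,3] S/N  lex  "sent"
[1,3] PP  >  k=2
[3,4] N\PP  lex  "ate"
[1,4] N  <  k=3
[4,5] (S\(S\PP))\N  lex  "cat"
[1,5] S\(S\PP)  <  k=4
[0,5] S  <  k=1

[0,5] S   <
  [0,1] "city" : S\PP
  [1,5] S\(S\PP)   <
    [1,4] N   <
      [1,3] PP   >
        [1,2] "dog" : PP/(S/N)
        [2,3] "sent" : S/N
      [3,4] "ate" : N\PP
    [4,5] "cat" : (S\(S\PP))\N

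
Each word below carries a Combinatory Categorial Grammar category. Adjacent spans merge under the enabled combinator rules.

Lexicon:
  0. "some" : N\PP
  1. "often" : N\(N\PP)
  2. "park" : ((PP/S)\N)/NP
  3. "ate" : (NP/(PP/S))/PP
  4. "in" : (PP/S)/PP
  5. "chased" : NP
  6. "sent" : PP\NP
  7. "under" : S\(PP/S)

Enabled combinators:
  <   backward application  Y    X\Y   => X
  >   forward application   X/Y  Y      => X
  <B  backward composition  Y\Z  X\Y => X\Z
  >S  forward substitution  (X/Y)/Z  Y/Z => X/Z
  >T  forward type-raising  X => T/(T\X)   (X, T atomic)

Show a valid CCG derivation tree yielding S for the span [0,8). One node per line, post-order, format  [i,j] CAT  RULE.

[0,8] S   <
  [0,2] N   <
    [0,1] "some" : N\PP
    [1,2] "often" : N\(N\PP)
  [2,8] S\N   <B
    [2,7] (PP/S)\N   >
      [2,3] "park" : ((PP/S)\N)/NP
      [3,7] NP   >
        [3,5] NP/PP   >S
          [3,4] "ate" : (NP/(PP/S))/PP
          [4,5] "in" : (PP/S)/PP
        [5,7] PP   >
          [5,6] PP/(PP\NP)   >T
            [5,6] "chased" : NP
          [6,7] "sent" : PP\NP
    [7,8] "under" : S\(PP/S)

[0,1] N\PP  lex  "some"
[1,2] N\(N\PP)  lex  "often"
[0,2] N  <  k=1
[2,3] ((PP/S)\N)/NP  lex  "park"
[3,4] (NP/(PP/S))/PP  lex  "ate"
[4,5] (PP/S)/PP  lex  "in"
[3,5] NP/PP  >S  k=4
[5,6] NP  lex  "chased"
[5,6] PP/(PP\NP)  >T
[6,7] PP\NP  lex  "sent"
[5,7] PP  >  k=6
[3,7] NP  >  k=5
[2,7] (PP/S)\N  >  k=3
[7,8] S\(PP/S)  lex  "under"
[2,8] S\N  <B  k=7
[0,8] S  <  k=2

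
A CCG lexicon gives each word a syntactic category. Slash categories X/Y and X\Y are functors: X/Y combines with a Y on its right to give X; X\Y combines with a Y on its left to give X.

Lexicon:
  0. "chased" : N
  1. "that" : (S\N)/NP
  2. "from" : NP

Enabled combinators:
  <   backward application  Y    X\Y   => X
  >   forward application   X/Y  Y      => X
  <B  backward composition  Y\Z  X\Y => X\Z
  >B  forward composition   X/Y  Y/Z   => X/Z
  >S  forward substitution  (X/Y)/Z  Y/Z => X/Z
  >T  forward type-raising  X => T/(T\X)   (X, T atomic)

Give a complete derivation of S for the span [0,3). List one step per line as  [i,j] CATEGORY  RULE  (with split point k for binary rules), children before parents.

[0,1] N  lex  "chased"
[1,2] (S\N)/NP  lex  "that"
[2,3] NP  lex  "from"
[1,3] S\N  >  k=2
[0,3] S  <  k=1

[0,3] S   <
  [0,1] "chased" : N
  [1,3] S\N   >
    [1,2] "that" : (S\N)/NP
    [2,3] "from" : NP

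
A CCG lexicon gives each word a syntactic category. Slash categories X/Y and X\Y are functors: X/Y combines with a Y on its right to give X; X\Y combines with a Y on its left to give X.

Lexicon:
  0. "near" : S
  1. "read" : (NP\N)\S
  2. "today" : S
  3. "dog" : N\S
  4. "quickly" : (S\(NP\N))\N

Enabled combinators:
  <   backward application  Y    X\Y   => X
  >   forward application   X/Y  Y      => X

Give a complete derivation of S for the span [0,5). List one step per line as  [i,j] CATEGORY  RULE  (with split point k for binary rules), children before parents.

[0,5] S   <
  [0,2] NP\N   <
    [0,1] "near" : S
    [1,2] "read" : (NP\N)\S
  [2,5] S\(NP\N)   <
    [2,4] N   <
      [2,3] "today" : S
      [3,4] "dog" : N\S
    [4,5] "quickly" : (S\(NP\N))\N

[0,1] S  lex  "near"
[1,2] (NP\N)\S  lex  "read"
[0,2] NP\N  <  k=1
[2,3] S  lex  "today"
[3,4] N\S  lex  "dog"
[2,4] N  <  k=3
[4,5] (S\(NP\N))\N  lex  "quickly"
[2,5] S\(NP\N)  <  k=4
[0,5] S  <  k=2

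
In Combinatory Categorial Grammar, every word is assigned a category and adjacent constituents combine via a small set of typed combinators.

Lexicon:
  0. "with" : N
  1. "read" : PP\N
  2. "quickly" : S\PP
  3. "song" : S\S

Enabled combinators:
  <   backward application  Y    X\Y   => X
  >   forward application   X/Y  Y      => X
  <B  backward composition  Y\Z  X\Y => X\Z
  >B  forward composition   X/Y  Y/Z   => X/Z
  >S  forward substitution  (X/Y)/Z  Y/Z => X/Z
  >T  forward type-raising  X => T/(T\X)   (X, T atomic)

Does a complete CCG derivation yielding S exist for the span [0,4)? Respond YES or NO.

[0,4] S   <
  [0,1] "with" : N
  [1,4] S\N   <B
    [1,3] S\N   <B
      [1,2] "read" : PP\N
      [2,3] "quickly" : S\PP
    [3,4] "song" : S\S

YES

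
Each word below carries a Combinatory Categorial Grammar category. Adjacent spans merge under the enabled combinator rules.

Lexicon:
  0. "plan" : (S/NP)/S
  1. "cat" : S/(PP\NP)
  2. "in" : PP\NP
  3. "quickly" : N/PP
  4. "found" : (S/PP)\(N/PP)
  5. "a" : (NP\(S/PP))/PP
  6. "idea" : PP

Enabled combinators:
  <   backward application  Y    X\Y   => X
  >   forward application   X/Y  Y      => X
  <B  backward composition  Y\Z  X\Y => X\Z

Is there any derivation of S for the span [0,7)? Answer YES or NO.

YES

[0,7] S   >
  [0,3] S/NP   >
    [0,1] "plan" : (S/NP)/S
    [1,3] S   >
      [1,2] "cat" : S/(PP\NP)
      [2,3] "in" : PP\NP
  [3,7] NP   <
    [3,5] S/PP   <
      [3,4] "quickly" : N/PP
      [4,5] "found" : (S/PP)\(N/PP)
    [5,7] NP\(S/PP)   >
      [5,6] "a" : (NP\(S/PP))/PP
      [6,7] "idea" : PP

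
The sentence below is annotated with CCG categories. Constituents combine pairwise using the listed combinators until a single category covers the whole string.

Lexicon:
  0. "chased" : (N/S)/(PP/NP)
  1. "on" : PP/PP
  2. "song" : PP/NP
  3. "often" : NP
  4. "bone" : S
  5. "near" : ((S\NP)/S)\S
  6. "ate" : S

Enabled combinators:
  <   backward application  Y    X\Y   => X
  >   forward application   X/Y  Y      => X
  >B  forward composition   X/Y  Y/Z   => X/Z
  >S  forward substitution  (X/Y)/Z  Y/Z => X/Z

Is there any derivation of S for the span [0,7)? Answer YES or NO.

NO

(N/S)/(PP/NP) PP/PP PP/NP NP S ((S\NP)/S)\S S
CKY chart[0,7] = {N}; S ∉ chart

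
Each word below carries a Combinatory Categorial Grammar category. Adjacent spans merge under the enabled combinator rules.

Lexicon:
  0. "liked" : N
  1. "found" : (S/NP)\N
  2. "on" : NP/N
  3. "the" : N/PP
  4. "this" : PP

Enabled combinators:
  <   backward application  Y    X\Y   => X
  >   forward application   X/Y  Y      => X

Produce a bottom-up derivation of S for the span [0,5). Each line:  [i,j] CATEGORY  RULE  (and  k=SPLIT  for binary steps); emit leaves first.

[0,1] N  lex  "liked"
[1,2] (S/NP)\N  lex  "found"
[0,2] S/NP  <  k=1
[2,3] NP/N  lex  "on"
[3,4] N/PP  lex  "the"
[4,5] PP  lex  "this"
[3,5] N  >  k=4
[2,5] NP  >  k=3
[0,5] S  >  k=2

[0,5] S   >
  [0,2] S/NP   <
    [0,1] "liked" : N
    [1,2] "found" : (S/NP)\N
  [2,5] NP   >
    [2,3] "on" : NP/N
    [3,5] N   >
      [3,4] "the" : N/PP
      [4,5] "this" : PP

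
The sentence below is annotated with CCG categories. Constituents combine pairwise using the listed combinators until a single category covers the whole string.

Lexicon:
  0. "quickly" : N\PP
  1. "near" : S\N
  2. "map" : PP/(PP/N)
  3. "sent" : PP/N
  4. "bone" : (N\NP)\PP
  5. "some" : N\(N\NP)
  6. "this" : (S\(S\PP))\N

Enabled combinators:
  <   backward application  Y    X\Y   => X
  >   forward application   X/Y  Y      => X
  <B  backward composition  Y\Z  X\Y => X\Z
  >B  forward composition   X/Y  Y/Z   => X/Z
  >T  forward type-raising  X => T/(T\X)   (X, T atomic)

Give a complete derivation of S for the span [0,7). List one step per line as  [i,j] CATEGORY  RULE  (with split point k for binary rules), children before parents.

[0,7] S   <
  [0,2] S\PP   <B
    [0,1] "quickly" : N\PP
    [1,2] "near" : S\N
  [2,7] S\(S\PP)   <
    [2,6] N   <
      [2,5] N\NP   <
        [2,4] PP   >
          [2,3] "map" : PP/(PP/N)
          [3,4] "sent" : PP/N
        [4,5] "bone" : (N\NP)\PP
      [5,6] "some" : N\(N\NP)
    [6,7] "this" : (S\(S\PP))\N

[0,1] N\PP  lex  "quickly"
[1,2] S\N  lex  "near"
[0,2] S\PP  <B  k=1
[2,3] PP/(PP/N)  lex  "map"
[3,4] PP/N  lex  "sent"
[2,4] PP  >  k=3
[4,5] (N\NP)\PP  lex  "bone"
[2,5] N\NP  <  k=4
[5,6] N\(N\NP)  lex  "some"
[2,6] N  <  k=5
[6,7] (S\(S\PP))\N  lex  "this"
[2,7] S\(S\PP)  <  k=6
[0,7] S  <  k=2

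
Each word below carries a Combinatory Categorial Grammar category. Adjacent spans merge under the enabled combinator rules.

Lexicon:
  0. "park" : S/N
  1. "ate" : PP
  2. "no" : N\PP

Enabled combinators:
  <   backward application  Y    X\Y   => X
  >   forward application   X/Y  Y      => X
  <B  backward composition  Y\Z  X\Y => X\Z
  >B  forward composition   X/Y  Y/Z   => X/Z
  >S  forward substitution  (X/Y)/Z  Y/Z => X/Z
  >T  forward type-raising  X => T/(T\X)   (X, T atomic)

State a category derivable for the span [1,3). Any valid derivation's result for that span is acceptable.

N

[0,3] S   >
  [0,1] "park" : S/N
  [1,3] N   <
    [1,2] "ate" : PP
    [2,3] "no" : N\PP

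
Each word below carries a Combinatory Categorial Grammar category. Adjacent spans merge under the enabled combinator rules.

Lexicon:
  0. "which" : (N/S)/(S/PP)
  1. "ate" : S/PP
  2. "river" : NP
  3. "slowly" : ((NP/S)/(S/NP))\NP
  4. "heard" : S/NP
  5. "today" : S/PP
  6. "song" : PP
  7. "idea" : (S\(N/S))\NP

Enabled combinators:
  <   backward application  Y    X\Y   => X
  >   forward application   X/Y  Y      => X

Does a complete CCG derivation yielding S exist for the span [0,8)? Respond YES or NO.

YES

[0,8] S   <
  [0,2] N/S   >
    [0,1] "which" : (N/S)/(S/PP)
    [1,2] "ate" : S/PP
  [2,8] S\(N/S)   <
    [2,7] NP   >
      [2,5] NP/S   >
        [2,4] (NP/S)/(S/NP)   <
          [2,3] "river" : NP
          [3,4] "slowly" : ((NP/S)/(S/NP))\NP
        [4,5] "heard" : S/NP
      [5,7] S   >
        [5,6] "today" : S/PP
        [6,7] "song" : PP
    [7,8] "idea" : (S\(N/S))\NP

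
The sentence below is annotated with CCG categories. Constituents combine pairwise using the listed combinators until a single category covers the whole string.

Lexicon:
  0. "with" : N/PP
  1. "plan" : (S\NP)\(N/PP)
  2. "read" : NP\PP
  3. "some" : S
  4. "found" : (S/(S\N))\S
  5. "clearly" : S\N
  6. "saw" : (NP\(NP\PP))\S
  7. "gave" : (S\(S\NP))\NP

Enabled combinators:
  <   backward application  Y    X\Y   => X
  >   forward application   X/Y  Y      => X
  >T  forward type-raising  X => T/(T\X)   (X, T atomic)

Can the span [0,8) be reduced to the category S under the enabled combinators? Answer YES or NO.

[0,8] S   <
  [0,2] S\NP   <
    [0,1] "with" : N/PP
    [1,2] "plan" : (S\NP)\(N/PP)
  [2,8] S\(S\NP)   <
    [2,7] NP   <
      [2,3] "read" : NP\PP
      [3,7] NP\(NP\PP)   <
        [3,6] S   >
          [3,5] S/(S\N)   <
            [3,4] "some" : S
            [4,5] "found" : (S/(S\N))\S
          [5,6] "clearly" : S\N
        [6,7] "saw" : (NP\(NP\PP))\S
    [7,8] "gave" : (S\(S\NP))\NP

YES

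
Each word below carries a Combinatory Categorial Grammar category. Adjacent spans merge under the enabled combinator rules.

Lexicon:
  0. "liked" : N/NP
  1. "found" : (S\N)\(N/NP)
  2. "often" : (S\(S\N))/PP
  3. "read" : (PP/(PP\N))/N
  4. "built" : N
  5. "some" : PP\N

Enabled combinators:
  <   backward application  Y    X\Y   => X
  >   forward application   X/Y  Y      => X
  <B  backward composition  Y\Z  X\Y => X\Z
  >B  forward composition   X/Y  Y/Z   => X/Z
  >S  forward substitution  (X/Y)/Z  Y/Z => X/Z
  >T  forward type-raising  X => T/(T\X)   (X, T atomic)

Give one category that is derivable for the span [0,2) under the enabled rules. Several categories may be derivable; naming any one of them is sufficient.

[0,6] S   <
  [0,2] S\N   <
    [0,1] "liked" : N/NP
    [1,2] "found" : (S\N)\(N/NP)
  [2,6] S\(S\N)   >
    [2,3] "often" : (S\(S\N))/PP
    [3,6] PP   >
      [3,5] PP/(PP\N)   >
        [3,4] "read" : (PP/(PP\N))/N
        [4,5] "built" : N
      [5,6] "some" : PP\N

S\N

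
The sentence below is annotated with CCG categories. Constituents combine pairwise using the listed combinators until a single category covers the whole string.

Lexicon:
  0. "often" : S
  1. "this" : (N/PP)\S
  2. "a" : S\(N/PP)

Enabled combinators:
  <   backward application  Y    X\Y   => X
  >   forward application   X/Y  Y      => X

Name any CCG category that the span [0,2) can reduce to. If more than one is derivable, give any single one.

[0,3] S   <
  [0,2] N/PP   <
    [0,1] "often" : S
    [1,2] "this" : (N/PP)\S
  [2,3] "a" : S\(N/PP)

N/PP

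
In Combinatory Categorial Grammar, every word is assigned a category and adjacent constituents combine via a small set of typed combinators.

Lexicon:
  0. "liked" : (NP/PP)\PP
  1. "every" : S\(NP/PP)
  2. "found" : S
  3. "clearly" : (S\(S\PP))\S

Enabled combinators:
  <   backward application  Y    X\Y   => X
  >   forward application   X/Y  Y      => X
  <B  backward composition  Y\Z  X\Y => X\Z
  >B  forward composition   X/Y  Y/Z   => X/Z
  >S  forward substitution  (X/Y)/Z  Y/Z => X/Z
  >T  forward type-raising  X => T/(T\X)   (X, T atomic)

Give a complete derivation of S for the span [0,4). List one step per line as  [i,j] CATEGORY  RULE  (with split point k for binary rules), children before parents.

[0,1] (NP/PP)\PP  lex  "liked"
[1,2] S\(NP/PP)  lex  "every"
[0,2] S\PP  <B  k=1
[2,3] S  lex  "found"
[3,4] (S\(S\PP))\S  lex  "clearly"
[2,4] S\(S\PP)  <  k=3
[0,4] S  <  k=2

[0,4] S   <
  [0,2] S\PP   <B
    [0,1] "liked" : (NP/PP)\PP
    [1,2] "every" : S\(NP/PP)
  [2,4] S\(S\PP)   <
    [2,3] "found" : S
    [3,4] "clearly" : (S\(S\PP))\S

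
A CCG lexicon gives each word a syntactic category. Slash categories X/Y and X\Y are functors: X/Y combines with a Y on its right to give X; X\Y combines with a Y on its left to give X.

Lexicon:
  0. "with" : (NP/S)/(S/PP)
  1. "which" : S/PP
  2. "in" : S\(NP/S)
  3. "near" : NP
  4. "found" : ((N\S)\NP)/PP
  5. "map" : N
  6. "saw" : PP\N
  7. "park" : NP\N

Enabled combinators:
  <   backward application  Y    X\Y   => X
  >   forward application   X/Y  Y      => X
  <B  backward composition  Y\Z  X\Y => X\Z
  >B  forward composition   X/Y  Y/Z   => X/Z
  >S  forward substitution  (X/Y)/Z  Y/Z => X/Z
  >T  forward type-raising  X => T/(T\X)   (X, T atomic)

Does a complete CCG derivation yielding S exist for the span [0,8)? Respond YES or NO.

NO

(NP/S)/(S/PP) S/PP S\(NP/S) NP ((N\S)\NP)/PP N PP\N NP\N
CKY chart[0,8] = {N/(N\NP), NP, NP/(NP\NP), PP/(PP\NP), S/(S\NP)}; S ∉ chart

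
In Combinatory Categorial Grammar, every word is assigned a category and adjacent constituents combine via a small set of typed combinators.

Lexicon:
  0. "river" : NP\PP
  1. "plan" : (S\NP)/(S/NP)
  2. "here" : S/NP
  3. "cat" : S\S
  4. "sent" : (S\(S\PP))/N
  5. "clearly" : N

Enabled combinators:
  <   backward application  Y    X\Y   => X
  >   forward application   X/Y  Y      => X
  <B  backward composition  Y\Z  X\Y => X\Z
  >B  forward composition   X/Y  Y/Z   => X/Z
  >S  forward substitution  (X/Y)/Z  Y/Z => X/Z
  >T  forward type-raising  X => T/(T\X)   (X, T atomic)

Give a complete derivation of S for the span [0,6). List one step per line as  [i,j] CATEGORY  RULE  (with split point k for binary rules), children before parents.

[0,1] NP\PP  lex  "river"
[1,2] (S\NP)/(S/NP)  lex  "plan"
[2,3] S/NP  lex  "here"
[1,3] S\NP  >  k=2
[0,3] S\PP  <B  k=1
[3,4] S\S  lex  "cat"
[0,4] S\PP  <B  k=3
[4,5] (S\(S\PP))/N  lex  "sent"
[5,6] N  lex  "clearly"
[4,6] S\(S\PP)  >  k=5
[0,6] S  <  k=4

[0,6] S   <
  [0,4] S\PP   <B
    [0,3] S\PP   <B
      [0,1] "river" : NP\PP
      [1,3] S\NP   >
        [1,2] "plan" : (S\NP)/(S/NP)
        [2,3] "here" : S/NP
    [3,4] "cat" : S\S
  [4,6] S\(S\PP)   >
    [4,5] "sent" : (S\(S\PP))/N
    [5,6] "clearly" : N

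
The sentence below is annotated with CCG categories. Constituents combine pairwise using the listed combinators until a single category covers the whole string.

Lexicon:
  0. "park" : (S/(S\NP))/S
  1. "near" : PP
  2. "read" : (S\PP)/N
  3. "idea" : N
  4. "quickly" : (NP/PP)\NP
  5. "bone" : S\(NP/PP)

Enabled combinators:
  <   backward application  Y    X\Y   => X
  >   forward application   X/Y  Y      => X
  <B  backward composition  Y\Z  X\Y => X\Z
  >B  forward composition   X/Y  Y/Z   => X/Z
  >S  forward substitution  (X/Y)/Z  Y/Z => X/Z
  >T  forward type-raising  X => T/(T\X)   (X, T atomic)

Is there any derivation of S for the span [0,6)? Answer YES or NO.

YES

[0,6] S   >
  [0,4] S/(S\NP)   >
    [0,1] "park" : (S/(S\NP))/S
    [1,4] S   <
      [1,2] "near" : PP
      [2,4] S\PP   >
        [2,3] "read" : (S\PP)/N
        [3,4] "idea" : N
  [4,6] S\NP   <B
    [4,5] "quickly" : (NP/PP)\NP
    [5,6] "bone" : S\(NP/PP)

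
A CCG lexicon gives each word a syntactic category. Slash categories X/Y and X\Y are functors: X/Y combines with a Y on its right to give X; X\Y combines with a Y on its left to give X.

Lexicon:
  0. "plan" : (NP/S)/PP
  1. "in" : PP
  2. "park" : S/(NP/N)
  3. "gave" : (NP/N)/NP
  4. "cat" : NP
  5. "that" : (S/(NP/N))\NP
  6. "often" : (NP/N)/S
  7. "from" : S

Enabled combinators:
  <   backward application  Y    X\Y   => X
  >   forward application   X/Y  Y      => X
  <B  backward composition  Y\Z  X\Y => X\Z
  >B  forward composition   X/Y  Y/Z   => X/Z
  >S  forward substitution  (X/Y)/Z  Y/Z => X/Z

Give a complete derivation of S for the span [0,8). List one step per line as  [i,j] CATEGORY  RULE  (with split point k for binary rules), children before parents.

[0,1] (NP/S)/PP  lex  "plan"
[1,2] PP  lex  "in"
[0,2] NP/S  >  k=1
[2,3] S/(NP/N)  lex  "park"
[3,4] (NP/N)/NP  lex  "gave"
[4,5] NP  lex  "cat"
[3,5] NP/N  >  k=4
[2,5] S  >  k=3
[0,5] NP  >  k=2
[5,6] (S/(NP/N))\NP  lex  "that"
[0,6] S/(NP/N)  <  k=5
[6,7] (NP/N)/S  lex  "often"
[7,8] S  lex  "from"
[6,8] NP/N  >  k=7
[0,8] S  >  k=6

[0,8] S   >
  [0,6] S/(NP/N)   <
    [0,5] NP   >
      [0,2] NP/S   >
        [0,1] "plan" : (NP/S)/PP
        [1,2] "in" : PP
      [2,5] S   >
        [2,3] "park" : S/(NP/N)
        [3,5] NP/N   >
          [3,4] "gave" : (NP/N)/NP
          [4,5] "cat" : NP
    [5,6] "that" : (S/(NP/N))\NP
  [6,8] NP/N   >
    [6,7] "often" : (NP/N)/S
    [7,8] "from" : S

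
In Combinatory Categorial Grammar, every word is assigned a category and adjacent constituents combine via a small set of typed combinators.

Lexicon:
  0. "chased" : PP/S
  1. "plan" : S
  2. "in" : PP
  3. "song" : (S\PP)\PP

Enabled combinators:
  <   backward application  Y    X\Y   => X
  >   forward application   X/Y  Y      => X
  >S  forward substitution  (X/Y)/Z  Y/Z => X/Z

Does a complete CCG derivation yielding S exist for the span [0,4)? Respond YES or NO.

YES

[0,4] S   <
  [0,2] PP   >
    [0,1] "chased" : PP/S
    [1,2] "plan" : S
  [2,4] S\PP   <
    [2,3] "in" : PP
    [3,4] "song" : (S\PP)\PP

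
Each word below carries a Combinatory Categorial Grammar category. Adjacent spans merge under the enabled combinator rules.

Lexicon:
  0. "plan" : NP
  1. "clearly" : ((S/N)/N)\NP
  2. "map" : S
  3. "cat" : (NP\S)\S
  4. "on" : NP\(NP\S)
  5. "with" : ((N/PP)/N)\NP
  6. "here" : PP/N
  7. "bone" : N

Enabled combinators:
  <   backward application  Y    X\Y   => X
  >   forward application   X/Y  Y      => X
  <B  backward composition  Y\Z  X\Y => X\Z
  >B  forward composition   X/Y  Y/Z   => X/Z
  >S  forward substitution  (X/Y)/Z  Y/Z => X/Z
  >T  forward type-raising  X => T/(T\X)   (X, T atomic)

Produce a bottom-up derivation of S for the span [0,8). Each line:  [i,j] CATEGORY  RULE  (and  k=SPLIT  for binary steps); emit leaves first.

[0,1] NP  lex  "plan"
[1,2] ((S/N)/N)\NP  lex  "clearly"
[0,2] (S/N)/N  <  k=1
[2,3] S  lex  "map"
[3,4] (NP\S)\S  lex  "cat"
[2,4] NP\S  <  k=3
[4,5] NP\(NP\S)  lex  "on"
[2,5] NP  <  k=4
[5,6] ((N/PP)/N)\NP  lex  "with"
[2,6] (N/PP)/N  <  k=5
[6,7] PP/N  lex  "here"
[2,7] N/N  >S  k=6
[0,7] S/N  >S  k=2
[7,8] N  lex  "bone"
[0,8] S  >  k=7

[0,8] S   >
  [0,7] S/N   >S
    [0,2] (S/N)/N   <
      [0,1] "plan" : NP
      [1,2] "clearly" : ((S/N)/N)\NP
    [2,7] N/N   >S
      [2,6] (N/PP)/N   <
        [2,5] NP   <
          [2,4] NP\S   <
            [2,3] "map" : S
            [3,4] "cat" : (NP\S)\S
          [4,5] "on" : NP\(NP\S)
        [5,6] "with" : ((N/PP)/N)\NP
      [6,7] "here" : PP/N
  [7,8] "bone" : N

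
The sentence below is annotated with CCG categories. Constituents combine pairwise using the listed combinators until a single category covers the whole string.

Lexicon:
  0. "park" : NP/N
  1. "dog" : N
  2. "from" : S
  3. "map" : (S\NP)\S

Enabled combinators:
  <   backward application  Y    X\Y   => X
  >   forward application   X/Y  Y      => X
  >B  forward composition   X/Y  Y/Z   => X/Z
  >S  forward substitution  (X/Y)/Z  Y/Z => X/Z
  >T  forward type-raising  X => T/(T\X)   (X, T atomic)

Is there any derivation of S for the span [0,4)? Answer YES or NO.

[0,4] S   <
  [0,2] NP   >
    [0,1] "park" : NP/N
    [1,2] "dog" : N
  [2,4] S\NP   <
    [2,3] "from" : S
    [3,4] "map" : (S\NP)\S

YES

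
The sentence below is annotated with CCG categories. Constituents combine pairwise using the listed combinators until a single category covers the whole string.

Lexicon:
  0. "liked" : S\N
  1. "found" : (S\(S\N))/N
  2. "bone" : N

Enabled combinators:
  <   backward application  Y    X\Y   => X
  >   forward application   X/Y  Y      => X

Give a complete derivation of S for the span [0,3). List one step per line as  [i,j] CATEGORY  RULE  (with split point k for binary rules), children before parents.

[0,3] S   <
  [0,1] "liked" : S\N
  [1,3] S\(S\N)   >
    [1,2] "found" : (S\(S\N))/N
    [2,3] "bone" : N

[0,1] S\N  lex  "liked"
[1,2] (S\(S\N))/N  lex  "found"
[2,3] N  lex  "bone"
[1,3] S\(S\N)  >  k=2
[0,3] S  <  k=1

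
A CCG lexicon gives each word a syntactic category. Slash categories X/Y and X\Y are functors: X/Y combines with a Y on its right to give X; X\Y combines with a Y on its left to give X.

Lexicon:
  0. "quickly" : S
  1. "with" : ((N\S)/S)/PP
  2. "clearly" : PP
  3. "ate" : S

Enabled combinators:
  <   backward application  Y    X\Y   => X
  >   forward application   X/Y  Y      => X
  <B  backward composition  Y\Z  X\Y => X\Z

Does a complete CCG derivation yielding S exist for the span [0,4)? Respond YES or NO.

S ((N\S)/S)/PP PP S
CKY chart[0,4] = {N}; S ∉ chart

NO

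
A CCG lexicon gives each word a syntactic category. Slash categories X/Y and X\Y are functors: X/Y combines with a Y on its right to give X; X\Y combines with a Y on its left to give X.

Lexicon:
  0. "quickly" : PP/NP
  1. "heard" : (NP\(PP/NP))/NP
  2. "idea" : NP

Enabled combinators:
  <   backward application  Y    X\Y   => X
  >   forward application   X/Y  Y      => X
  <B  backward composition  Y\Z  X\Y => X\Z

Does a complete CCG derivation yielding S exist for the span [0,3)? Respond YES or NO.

PP/NP (NP\(PP/NP))/NP NP
CKY chart[0,3] = {NP}; S ∉ chart

NO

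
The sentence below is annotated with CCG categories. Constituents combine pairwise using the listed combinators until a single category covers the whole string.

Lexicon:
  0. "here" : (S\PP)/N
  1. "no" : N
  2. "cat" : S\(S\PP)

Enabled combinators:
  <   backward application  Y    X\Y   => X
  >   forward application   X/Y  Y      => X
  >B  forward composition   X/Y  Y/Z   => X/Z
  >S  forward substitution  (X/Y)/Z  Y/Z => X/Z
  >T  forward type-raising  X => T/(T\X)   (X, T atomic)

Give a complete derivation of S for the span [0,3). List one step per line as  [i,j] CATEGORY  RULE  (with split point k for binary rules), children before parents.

[0,3] S   <
  [0,2] S\PP   >
    [0,1] "here" : (S\PP)/N
    [1,2] "no" : N
  [2,3] "cat" : S\(S\PP)

[0,1] (S\PP)/N  lex  "here"
[1,2] N  lex  "no"
[0,2] S\PP  >  k=1
[2,3] S\(S\PP)  lex  "cat"
[0,3] S  <  k=2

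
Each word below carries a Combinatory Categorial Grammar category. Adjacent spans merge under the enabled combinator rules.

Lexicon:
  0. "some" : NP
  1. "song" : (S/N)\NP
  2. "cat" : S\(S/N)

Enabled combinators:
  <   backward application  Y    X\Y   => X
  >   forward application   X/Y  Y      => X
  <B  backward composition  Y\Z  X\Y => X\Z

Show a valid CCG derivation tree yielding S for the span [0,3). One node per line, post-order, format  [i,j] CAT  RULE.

[0,1] NP  lex  "some"
[1,2] (S/N)\NP  lex  "song"
[2,3] S\(S/N)  lex  "cat"
[1,3] S\NP  <B  k=2
[0,3] S  <  k=1

[0,3] S   <
  [0,1] "some" : NP
  [1,3] S\NP   <B
    [1,2] "song" : (S/N)\NP
    [2,3] "cat" : S\(S/N)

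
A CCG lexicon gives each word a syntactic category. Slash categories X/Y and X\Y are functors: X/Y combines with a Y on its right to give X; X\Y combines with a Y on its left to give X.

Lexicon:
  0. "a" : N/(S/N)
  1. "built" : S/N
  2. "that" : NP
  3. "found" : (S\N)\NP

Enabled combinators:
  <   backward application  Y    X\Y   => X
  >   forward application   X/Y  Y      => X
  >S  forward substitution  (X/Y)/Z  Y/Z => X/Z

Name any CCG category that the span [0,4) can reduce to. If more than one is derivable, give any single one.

[0,4] S   <
  [0,2] N   >
    [0,1] "a" : N/(S/N)
    [1,2] "built" : S/N
  [2,4] S\N   <
    [2,3] "that" : NP
    [3,4] "found" : (S\N)\NP

S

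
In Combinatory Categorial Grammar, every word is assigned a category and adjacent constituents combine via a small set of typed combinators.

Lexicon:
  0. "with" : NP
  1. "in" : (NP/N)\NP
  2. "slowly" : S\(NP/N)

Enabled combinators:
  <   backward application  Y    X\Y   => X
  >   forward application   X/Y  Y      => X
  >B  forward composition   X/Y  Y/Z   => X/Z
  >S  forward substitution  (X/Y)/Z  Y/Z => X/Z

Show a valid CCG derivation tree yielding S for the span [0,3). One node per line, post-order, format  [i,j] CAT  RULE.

[0,1] NP  lex  "with"
[1,2] (NP/N)\NP  lex  "in"
[0,2] NP/N  <  k=1
[2,3] S\(NP/N)  lex  "slowly"
[0,3] S  <  k=2

[0,3] S   <
  [0,2] NP/N   <
    [0,1] "with" : NP
    [1,2] "in" : (NP/N)\NP
  [2,3] "slowly" : S\(NP/N)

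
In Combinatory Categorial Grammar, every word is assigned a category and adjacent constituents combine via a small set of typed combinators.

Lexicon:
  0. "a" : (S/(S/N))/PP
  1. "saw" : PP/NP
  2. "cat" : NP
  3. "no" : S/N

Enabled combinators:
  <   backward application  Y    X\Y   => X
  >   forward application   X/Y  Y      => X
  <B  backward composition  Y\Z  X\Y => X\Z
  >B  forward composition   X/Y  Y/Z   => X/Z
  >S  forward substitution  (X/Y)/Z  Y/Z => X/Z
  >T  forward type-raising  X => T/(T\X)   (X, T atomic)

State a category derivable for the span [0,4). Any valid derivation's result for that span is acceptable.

[0,4] S   >
  [0,3] S/(S/N)   >
    [0,1] "a" : (S/(S/N))/PP
    [1,3] PP   >
      [1,2] "saw" : PP/NP
      [2,3] "cat" : NP
  [3,4] "no" : S/N

S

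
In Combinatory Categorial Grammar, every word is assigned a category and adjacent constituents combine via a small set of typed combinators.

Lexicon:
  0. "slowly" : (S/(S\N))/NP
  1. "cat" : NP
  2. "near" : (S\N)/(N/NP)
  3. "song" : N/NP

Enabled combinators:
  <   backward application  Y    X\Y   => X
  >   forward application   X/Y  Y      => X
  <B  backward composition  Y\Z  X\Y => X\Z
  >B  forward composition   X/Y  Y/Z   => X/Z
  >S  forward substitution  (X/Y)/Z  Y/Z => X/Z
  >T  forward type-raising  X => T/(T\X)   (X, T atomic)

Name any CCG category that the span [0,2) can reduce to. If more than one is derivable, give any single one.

S/(S\N)

[0,4] S   >
  [0,2] S/(S\N)   >
    [0,1] "slowly" : (S/(S\N))/NP
    [1,2] "cat" : NP
  [2,4] S\N   >
    [2,3] "near" : (S\N)/(N/NP)
    [3,4] "song" : N/NP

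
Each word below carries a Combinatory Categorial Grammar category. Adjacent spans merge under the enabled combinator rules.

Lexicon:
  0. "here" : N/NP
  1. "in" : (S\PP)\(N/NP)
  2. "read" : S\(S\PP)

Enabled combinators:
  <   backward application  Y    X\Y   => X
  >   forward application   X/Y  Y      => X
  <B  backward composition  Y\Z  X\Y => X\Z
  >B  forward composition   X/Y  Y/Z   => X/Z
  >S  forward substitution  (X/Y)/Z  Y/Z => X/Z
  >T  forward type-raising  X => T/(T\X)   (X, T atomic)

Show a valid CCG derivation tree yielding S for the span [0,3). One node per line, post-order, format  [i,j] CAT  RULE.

[0,3] S   <
  [0,2] S\PP   <
    [0,1] "here" : N/NP
    [1,2] "in" : (S\PP)\(N/NP)
  [2,3] "read" : S\(S\PP)

[0,1] N/NP  lex  "here"
[1,2] (S\PP)\(N/NP)  lex  "in"
[0,2] S\PP  <  k=1
[2,3] S\(S\PP)  lex  "read"
[0,3] S  <  k=2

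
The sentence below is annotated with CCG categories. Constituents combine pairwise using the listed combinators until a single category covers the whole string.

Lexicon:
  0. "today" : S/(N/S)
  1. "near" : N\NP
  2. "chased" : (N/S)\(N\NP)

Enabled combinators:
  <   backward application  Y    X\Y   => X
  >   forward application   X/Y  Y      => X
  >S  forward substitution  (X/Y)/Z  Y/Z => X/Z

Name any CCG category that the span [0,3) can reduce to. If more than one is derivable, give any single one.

[0,3] S   >
  [0,1] "today" : S/(N/S)
  [1,3] N/S   <
    [1,2] "near" : N\NP
    [2,3] "chased" : (N/S)\(N\NP)

S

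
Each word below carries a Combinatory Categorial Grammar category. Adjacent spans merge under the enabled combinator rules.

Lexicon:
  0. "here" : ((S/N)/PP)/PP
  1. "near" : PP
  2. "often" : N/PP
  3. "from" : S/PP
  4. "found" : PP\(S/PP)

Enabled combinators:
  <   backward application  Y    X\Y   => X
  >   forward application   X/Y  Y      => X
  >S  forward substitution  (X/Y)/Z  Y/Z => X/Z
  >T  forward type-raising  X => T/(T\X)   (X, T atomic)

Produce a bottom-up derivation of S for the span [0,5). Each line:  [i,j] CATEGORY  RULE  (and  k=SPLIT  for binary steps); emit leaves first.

[0,5] S   >
  [0,3] S/PP   >S
    [0,2] (S/N)/PP   >
      [0,1] "here" : ((S/N)/PP)/PP
      [1,2] "near" : PP
    [2,3] "often" : N/PP
  [3,5] PP   <
    [3,4] "from" : S/PP
    [4,5] "found" : PP\(S/PP)

[0,1] ((S/N)/PP)/PP  lex  "here"
[1,2] PP  lex  "near"
[0,2] (S/N)/PP  >  k=1
[2,3] N/PP  lex  "often"
[0,3] S/PP  >S  k=2
[3,4] S/PP  lex  "from"
[4,5] PP\(S/PP)  lex  "found"
[3,5] PP  <  k=4
[0,5] S  >  k=3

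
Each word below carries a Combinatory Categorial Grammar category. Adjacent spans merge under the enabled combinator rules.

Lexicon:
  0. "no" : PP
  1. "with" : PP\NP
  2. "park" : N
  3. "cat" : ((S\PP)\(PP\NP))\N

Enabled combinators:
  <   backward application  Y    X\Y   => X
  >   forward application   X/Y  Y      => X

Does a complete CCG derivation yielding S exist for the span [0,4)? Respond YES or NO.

[0,4] S   <
  [0,1] "no" : PP
  [1,4] S\PP   <
    [1,2] "with" : PP\NP
    [2,4] (S\PP)\(PP\NP)   <
      [2,3] "park" : N
      [3,4] "cat" : ((S\PP)\(PP\NP))\N

YES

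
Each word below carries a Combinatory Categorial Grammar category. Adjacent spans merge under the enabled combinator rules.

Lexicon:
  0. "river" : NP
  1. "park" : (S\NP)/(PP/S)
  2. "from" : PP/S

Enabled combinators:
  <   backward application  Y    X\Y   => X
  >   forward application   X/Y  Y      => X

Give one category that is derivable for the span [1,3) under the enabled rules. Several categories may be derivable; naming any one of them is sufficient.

[0,3] S   <
  [0,1] "river" : NP
  [1,3] S\NP   >
    [1,2] "park" : (S\NP)/(PP/S)
    [2,3] "from" : PP/S

S\NP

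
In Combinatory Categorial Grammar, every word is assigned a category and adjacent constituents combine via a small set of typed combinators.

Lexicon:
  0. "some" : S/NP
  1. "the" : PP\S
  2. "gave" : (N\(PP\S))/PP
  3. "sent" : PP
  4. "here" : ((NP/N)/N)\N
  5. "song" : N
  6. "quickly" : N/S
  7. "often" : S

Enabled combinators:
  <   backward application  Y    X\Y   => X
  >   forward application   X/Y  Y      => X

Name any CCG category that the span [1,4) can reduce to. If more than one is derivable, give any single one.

[0,8] S   >
  [0,1] "some" : S/NP
  [1,8] NP   >
    [1,6] NP/N   >
      [1,5] (NP/N)/N   <
        [1,4] N   <
          [1,2] "the" : PP\S
          [2,4] N\(PP\S)   >
            [2,3] "gave" : (N\(PP\S))/PP
            [3,4] "sent" : PP
        [4,5] "here" : ((NP/N)/N)\N
      [5,6] "song" : N
    [6,8] N   >
      [6,7] "quickly" : N/S
      [7,8] "often" : S

N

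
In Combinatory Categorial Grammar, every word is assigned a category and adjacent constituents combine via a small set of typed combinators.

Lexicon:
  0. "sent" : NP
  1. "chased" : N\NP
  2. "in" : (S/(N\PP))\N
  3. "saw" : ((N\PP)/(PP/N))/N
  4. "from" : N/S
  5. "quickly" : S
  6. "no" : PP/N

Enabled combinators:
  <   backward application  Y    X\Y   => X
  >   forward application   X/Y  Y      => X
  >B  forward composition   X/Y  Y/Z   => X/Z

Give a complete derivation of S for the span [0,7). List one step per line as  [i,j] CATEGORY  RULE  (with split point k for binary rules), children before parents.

[0,7] S   >
  [0,3] S/(N\PP)   <
    [0,2] N   <
      [0,1] "sent" : NP
      [1,2] "chased" : N\NP
    [2,3] "in" : (S/(N\PP))\N
  [3,7] N\PP   >
    [3,6] (N\PP)/(PP/N)   >
      [3,4] "saw" : ((N\PP)/(PP/N))/N
      [4,6] N   >
        [4,5] "from" : N/S
        [5,6] "quickly" : S
    [6,7] "no" : PP/N

[0,1] NP  lex  "sent"
[1,2] N\NP  lex  "chased"
[0,2] N  <  k=1
[2,3] (S/(N\PP))\N  lex  "in"
[0,3] S/(N\PP)  <  k=2
[3,4] ((N\PP)/(PP/N))/N  lex  "saw"
[4,5] N/S  lex  "from"
[5,6] S  lex  "quickly"
[4,6] N  >  k=5
[3,6] (N\PP)/(PP/N)  >  k=4
[6,7] PP/N  lex  "no"
[3,7] N\PP  >  k=6
[0,7] S  >  k=3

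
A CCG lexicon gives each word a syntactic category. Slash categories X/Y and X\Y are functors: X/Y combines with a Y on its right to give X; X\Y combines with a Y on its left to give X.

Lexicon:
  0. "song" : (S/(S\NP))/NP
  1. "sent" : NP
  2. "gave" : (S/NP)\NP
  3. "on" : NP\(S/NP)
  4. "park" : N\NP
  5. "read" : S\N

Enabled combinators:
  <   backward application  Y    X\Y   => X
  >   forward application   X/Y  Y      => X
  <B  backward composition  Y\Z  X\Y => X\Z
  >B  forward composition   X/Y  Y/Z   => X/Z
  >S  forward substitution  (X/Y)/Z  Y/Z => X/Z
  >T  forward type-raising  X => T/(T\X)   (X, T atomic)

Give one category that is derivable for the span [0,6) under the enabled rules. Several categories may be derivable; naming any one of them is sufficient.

S

[0,6] S   >
  [0,2] S/(S\NP)   >
    [0,1] "song" : (S/(S\NP))/NP
    [1,2] "sent" : NP
  [2,6] S\NP   <B
    [2,4] NP\NP   <B
      [2,3] "gave" : (S/NP)\NP
      [3,4] "on" : NP\(S/NP)
    [4,6] S\NP   <B
      [4,5] "park" : N\NP
      [5,6] "read" : S\N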